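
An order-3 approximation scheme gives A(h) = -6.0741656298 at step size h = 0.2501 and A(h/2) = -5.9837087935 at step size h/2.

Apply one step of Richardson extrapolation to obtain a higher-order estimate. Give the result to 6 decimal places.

-5.970786

r = 3, so 2^r = 8.
Weighted: (-47.8696703480) − (-6.0741656298) = -41.7955047182
Divide by 2^3 − 1 = 7.
R = (-41.7955047182)/7 = -5.9707863883
Shift from A(h/2): +0.0129224052.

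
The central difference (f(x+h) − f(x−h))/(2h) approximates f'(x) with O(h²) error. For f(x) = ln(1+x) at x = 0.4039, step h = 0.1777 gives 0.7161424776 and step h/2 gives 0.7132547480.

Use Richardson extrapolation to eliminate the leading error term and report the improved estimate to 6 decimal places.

0.712292

Leading term ∝ h^2; use weight 4 = 2^2.
4·0.7132547480 − 0.7161424776 = 2.1368765144
Extrapolated: 2.1368765144 / 3 = 0.7122921715
Gap between inputs: 2.888e-03; correction applied: −0.0009625765.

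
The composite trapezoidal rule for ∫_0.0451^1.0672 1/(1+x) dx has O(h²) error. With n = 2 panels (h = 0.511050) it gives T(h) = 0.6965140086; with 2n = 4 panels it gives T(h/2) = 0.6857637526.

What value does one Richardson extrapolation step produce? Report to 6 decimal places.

0.682180

With r = 2 the leading error scales as h^2, so the weight is 2^2 = 4.
Top: 4(0.6857637526) − (0.6965140086) = 2.0465410018
(4*0.6857637526 − 0.6965140086)/(4 − 1) = 0.6821803339
Gap between inputs: 1.075e-02; correction applied: −0.0035834187.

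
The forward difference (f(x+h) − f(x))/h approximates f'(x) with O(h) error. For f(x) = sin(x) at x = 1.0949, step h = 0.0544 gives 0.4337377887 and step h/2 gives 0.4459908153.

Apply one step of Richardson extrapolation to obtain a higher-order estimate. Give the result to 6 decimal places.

Method order is 1; weight 2^1 = 2.
Weighted: 0.8919816306 − 0.4337377887 = 0.4582438419
R = 0.4582438419/1 = 0.4582438419
Correction |R − A(h/2)| = 1.225e-02; gap |A(h/2) − A(h)| = 1.225e-02.

0.458244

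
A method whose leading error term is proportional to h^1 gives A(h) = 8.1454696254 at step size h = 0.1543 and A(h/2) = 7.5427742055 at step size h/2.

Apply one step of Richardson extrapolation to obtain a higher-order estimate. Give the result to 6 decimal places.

Order 1 gives 2^r = 2 and 2^r − 1 = 1.
Weighted: 15.0855484110 − 8.1454696254 = 6.9400787856
Divide by 2^1 − 1 = 1.
Extrapolated: 6.9400787856 / 1 = 6.9400787856
Correction |R − A(h/2)| = 6.027e-01; gap |A(h/2) − A(h)| = 6.027e-01.

6.940079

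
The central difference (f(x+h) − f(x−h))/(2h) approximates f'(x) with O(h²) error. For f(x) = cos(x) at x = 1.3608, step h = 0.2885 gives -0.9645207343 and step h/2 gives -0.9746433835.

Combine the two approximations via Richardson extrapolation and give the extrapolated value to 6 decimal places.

-0.978018

r = 2: numerator weight 4, denominator 3.
2^2 × A(h/2) = -3.8985735340; minus A(h) gives -2.9340527997.
Denominator 4 − 1 = 3.
R = (-2.9340527997)/3 = -0.9780175999
Shift from A(h/2): −0.0033742164.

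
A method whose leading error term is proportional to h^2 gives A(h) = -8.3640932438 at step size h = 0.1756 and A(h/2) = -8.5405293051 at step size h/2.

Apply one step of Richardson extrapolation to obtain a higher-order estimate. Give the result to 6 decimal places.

-8.599341

The method has order 2: 2^2 = 4.
Top: 4(-8.5405293051) − (-8.3640932438) = -25.7980239766
(4 × (-8.5405293051) − (-8.3640932438))/(4 − 1) = -8.5993413255
Correction |R − A(h/2)| = 5.881e-02; gap |A(h/2) − A(h)| = 1.764e-01.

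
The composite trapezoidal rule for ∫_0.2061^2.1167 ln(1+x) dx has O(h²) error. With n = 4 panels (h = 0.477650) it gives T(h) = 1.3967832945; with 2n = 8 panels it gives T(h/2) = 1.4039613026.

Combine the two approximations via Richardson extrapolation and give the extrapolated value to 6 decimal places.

1.406354

With r = 2 the leading error scales as h^2, so the weight is 2^2 = 4.
4×1.4039613026 − 1.3967832945 = 4.2190619159
Denominator 4 − 1 = 3.
(4×1.4039613026 − 1.3967832945)/(4 − 1) = 1.4063539720
Shift from A(h/2): +0.0023926694.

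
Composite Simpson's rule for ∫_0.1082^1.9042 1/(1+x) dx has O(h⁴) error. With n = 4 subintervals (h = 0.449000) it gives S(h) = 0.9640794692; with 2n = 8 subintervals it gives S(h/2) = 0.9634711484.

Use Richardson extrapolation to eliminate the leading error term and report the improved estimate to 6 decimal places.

Order 4 gives 2^r = 16 and 2^r − 1 = 15.
Difference of the inputs: 0.9634711484 − 0.9640794692 = -0.0006083208
Divide by 2^4 − 1 = 15: (-0.0006083208)/15 = -0.0000405547
R = A(h/2) + (A(h/2) − A(h))/15 = 0.9634711484 − 0.0000405547 = 0.9634305937

0.963431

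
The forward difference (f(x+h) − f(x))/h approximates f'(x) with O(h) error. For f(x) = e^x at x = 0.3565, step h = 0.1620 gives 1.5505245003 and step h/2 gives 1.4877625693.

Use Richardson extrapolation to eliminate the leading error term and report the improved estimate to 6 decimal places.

Leading term ∝ h^1; use weight 2 = 2^1.
Numerator 2×A(h/2) − A(h) = 2×1.4877625693 − 1.5505245003 = 1.4250006383
Denominator 2 − 1 = 1.
Result: 1.4250006383

1.425001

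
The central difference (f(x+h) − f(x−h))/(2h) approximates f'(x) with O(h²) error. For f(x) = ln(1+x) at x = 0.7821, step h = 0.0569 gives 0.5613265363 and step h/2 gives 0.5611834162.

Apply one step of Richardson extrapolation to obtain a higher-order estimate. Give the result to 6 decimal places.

0.561136

r = 2, so 2^r = 4.
4*0.5611834162 − 0.5613265363 = 1.6834071285
1.6834071285 ÷ 3 = 0.5611357095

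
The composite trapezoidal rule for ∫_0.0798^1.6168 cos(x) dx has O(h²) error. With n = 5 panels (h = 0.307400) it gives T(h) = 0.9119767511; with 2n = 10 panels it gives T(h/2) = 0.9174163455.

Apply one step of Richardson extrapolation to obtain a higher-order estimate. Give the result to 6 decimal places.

0.919230

Order 2 gives 2^r = 4 and 2^r − 1 = 3.
Numerator 4×A(h/2) − A(h) = 4×0.9174163455 − 0.9119767511 = 2.7576886309
Divide by 2^2 − 1 = 3.
So the Richardson estimate is 0.9192295436.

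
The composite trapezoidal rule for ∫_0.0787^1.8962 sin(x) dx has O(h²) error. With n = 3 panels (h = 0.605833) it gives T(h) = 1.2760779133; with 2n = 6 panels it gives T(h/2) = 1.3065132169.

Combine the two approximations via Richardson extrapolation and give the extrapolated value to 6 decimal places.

Method order is 2; weight 2^2 = 4.
Numerator 4·A(h/2) − A(h) = 4·1.3065132169 − 1.2760779133 = 3.9499749543
Denominator 4 − 1 = 3.
3.9499749543 ÷ 3 = 1.3166583181
Gap between inputs: 3.044e-02; correction applied: +0.0101451012.

1.316658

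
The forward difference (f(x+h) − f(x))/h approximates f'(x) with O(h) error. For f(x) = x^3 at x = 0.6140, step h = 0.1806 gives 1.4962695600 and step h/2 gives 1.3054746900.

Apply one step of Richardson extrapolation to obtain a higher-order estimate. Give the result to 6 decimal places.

1.114680

The method has order 1: 2^1 = 2.
2·1.3054746900 − 1.4962695600 = 1.1146798200
Divide by 2^1 − 1 = 1.
(2·1.3054746900 − 1.4962695600)/(2 − 1) = 1.1146798200
Gap between inputs: 1.908e-01; correction applied: −0.1907948700.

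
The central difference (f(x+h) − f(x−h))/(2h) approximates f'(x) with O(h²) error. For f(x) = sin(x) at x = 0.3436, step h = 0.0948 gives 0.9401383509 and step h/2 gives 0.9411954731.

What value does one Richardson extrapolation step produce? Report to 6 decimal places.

0.941548

Leading term ∝ h^2; use weight 4 = 2^2.
Top: 4(0.9411954731) − (0.9401383509) = 2.8246435415
Denominator 4 − 1 = 3.
So the Richardson estimate is 0.9415478472.
Correction |R − A(h/2)| = 3.524e-04; gap |A(h/2) − A(h)| = 1.057e-03.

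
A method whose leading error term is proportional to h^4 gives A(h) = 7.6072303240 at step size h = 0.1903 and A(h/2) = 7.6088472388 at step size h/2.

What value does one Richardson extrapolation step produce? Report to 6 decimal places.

r = 4, so 2^r = 16.
Numerator 16×A(h/2) − A(h) = 16×7.6088472388 − 7.6072303240 = 114.1343254968
Divide by 2^4 − 1 = 15.
Extrapolated: 114.1343254968 / 15 = 7.6089550331

7.608955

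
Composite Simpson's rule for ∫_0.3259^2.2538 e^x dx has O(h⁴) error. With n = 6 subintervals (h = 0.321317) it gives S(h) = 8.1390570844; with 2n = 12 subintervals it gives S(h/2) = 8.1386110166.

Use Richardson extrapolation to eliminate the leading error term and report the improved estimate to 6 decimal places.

8.138581

Leading term ∝ h^4; use weight 16 = 2^4.
Top: 16(8.1386110166) − (8.1390570844) = 122.0787191812
Extrapolated: 122.0787191812 / 15 = 8.1385812787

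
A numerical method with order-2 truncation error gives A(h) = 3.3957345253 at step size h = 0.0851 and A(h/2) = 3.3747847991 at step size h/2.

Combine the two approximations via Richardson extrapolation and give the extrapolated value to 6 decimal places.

3.367802

r = 2, so 2^r = 4.
Weighted: 13.4991391964 − 3.3957345253 = 10.1034046711
Extrapolated: 10.1034046711 / 3 = 3.3678015570
Shift from A(h/2): −0.0069832421.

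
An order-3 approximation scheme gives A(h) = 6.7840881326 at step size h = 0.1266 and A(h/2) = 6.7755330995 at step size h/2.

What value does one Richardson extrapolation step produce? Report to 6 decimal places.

6.774311

Order 3 gives 2^r = 8 and 2^r − 1 = 7.
8×6.7755330995 = 54.2042647960; subtract 6.7840881326 → 47.4201766634
Denominator 8 − 1 = 7.
So the Richardson estimate is 6.7743109519.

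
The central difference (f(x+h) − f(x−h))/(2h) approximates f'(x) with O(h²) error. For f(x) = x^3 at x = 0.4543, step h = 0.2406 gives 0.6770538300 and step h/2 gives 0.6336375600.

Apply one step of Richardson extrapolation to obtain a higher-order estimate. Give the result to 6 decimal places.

0.619165

r = 2: numerator weight 4, denominator 3.
Numerator 4*A(h/2) − A(h) = 4*0.6336375600 − 0.6770538300 = 1.8574964100
Denominator 4 − 1 = 3.
Result: 0.6191654700
Gap between inputs: 4.342e-02; correction applied: −0.0144720900.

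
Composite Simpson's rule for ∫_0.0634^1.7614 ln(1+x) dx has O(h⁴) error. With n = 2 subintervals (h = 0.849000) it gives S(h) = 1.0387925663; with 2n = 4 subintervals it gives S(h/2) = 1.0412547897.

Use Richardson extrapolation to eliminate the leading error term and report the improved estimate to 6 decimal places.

1.041419

With r = 4 the leading error scales as h^4, so the weight is 2^4 = 16.
Difference of the inputs: 1.0412547897 − 1.0387925663 = 0.0024622234
Correction (A(h/2) − A(h))/(16 − 1) = 0.0024622234/15 = 0.0001641482
R = A(h/2) + (A(h/2) − A(h))/15 = 1.0412547897 + 0.0001641482 = 1.0414189379
Shift from A(h/2): +0.0001641482.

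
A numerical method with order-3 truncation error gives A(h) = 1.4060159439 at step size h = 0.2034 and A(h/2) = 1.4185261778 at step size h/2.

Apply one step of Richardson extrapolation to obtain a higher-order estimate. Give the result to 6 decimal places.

Order 3 gives 2^r = 8 and 2^r − 1 = 7.
8×1.4185261778 = 11.3482094224; subtract 1.4060159439 → 9.9421934785
Extrapolated: 9.9421934785 / 7 = 1.4203133541
Correction |R − A(h/2)| = 1.787e-03; gap |A(h/2) − A(h)| = 1.251e-02.

1.420313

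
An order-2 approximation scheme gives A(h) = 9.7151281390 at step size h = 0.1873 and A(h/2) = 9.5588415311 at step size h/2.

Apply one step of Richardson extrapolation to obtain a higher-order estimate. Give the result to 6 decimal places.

9.506746

Method order is 2; weight 2^2 = 4.
4 × 9.5588415311 − 9.7151281390 = 28.5202379854
Extrapolated: 28.5202379854 / 3 = 9.5067459951
Correction |R − A(h/2)| = 5.210e-02; gap |A(h/2) − A(h)| = 1.563e-01.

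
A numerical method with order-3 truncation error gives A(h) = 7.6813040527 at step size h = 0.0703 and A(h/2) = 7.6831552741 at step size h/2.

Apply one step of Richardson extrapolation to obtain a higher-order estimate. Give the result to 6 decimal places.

The method has order 3: 2^3 = 8.
Difference of the inputs: 7.6831552741 − 7.6813040527 = 0.0018512214
Divide by 2^3 − 1 = 7: 0.0018512214/7 = 0.0002644602
R = 7.6831552741 + 0.0002644602 = 7.6834197343
Gap between inputs: 1.851e-03; correction applied: +0.0002644602.

7.683420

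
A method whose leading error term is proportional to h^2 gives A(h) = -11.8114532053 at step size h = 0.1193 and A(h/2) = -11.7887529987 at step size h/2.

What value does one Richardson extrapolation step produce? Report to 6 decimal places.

With r = 2 the leading error scales as h^2, so the weight is 2^2 = 4.
2^2·A(h/2) = -47.1550119948; minus A(h) gives -35.3435587895.
(4·(-11.7887529987) − (-11.8114532053))/(4 − 1) = -11.7811862632
Correction |R − A(h/2)| = 7.567e-03; gap |A(h/2) − A(h)| = 2.270e-02.

-11.781186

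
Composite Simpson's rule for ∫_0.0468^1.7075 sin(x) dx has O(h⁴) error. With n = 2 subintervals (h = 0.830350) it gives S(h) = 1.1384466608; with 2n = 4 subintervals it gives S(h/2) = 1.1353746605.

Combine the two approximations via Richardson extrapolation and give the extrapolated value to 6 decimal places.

1.135170

The method has order 4: 2^4 = 16.
Numerator 16·A(h/2) − A(h) = 16·1.1353746605 − 1.1384466608 = 17.0275479072
Divide by 2^4 − 1 = 15.
(16·1.1353746605 − 1.1384466608)/(16 − 1) = 1.1351698605
Correction |R − A(h/2)| = 2.048e-04; gap |A(h/2) − A(h)| = 3.072e-03.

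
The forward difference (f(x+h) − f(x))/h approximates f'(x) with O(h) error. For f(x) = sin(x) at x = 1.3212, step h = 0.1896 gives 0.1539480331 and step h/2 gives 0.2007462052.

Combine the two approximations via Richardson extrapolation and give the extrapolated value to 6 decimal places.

0.247544

Error is O(h^1); halving h shrinks it by 2^1 = 2.
Weighted: 0.4014924104 − 0.1539480331 = 0.2475443773
(2 × 0.2007462052 − 0.1539480331)/(2 − 1) = 0.2475443773
Correction |R − A(h/2)| = 4.680e-02; gap |A(h/2) − A(h)| = 4.680e-02.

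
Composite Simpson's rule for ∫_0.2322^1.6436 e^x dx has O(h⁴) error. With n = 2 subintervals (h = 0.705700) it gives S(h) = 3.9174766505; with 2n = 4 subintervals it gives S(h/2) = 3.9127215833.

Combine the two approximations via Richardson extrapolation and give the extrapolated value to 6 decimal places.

3.912405

With r = 4 the leading error scales as h^4, so the weight is 2^4 = 16.
Weighted: 62.6035453328 − 3.9174766505 = 58.6860686823
R = 58.6860686823/15 = 3.9124045788
Gap between inputs: 4.755e-03; correction applied: −0.0003170045.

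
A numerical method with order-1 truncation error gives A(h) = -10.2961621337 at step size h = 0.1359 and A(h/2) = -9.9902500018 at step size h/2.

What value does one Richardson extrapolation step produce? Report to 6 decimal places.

Order 1 gives 2^r = 2 and 2^r − 1 = 1.
2^1 × A(h/2) = -19.9805000036; minus A(h) gives -9.6843378699.
Divide by 2^1 − 1 = 1.
So the Richardson estimate is -9.6843378699.

-9.684338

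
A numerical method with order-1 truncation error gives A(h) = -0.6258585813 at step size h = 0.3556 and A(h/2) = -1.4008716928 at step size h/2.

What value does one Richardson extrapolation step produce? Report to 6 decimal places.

Error is O(h^1); halving h shrinks it by 2^1 = 2.
Top: 2(-1.4008716928) − (-0.6258585813) = -2.1758848043
R = (-2.1758848043)/1 = -2.1758848043

-2.175885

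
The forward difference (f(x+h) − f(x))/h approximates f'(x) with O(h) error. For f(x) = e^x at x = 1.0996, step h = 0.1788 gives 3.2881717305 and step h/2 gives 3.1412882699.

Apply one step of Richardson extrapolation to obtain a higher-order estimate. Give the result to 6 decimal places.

Method order is 1; weight 2^1 = 2.
A(h/2) − A(h) = 3.1412882699 − 3.2881717305 = -0.1468834606
Correction (A(h/2) − A(h))/(2 − 1) = (-0.1468834606)/1 = -0.1468834606
R = A(h/2) + (A(h/2) − A(h))/1 = 3.1412882699 − 0.1468834606 = 2.9944048093

2.994405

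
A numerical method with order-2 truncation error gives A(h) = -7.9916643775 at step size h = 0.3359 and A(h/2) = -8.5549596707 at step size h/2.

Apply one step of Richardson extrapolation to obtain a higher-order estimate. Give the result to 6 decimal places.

-8.742725

Order 2 gives 2^r = 4 and 2^r − 1 = 3.
2^2*A(h/2) = -34.2198386828; minus A(h) gives -26.2281743053.
R = (-26.2281743053)/3 = -8.7427247684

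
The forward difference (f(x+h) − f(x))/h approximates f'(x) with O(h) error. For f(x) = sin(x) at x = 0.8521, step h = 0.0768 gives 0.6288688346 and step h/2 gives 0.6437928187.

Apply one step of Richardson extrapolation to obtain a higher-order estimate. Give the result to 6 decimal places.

Method order is 1; weight 2^1 = 2.
Difference of the inputs: 0.6437928187 − 0.6288688346 = 0.0149239841
Correction (A(h/2) − A(h))/(2 − 1) = 0.0149239841/1 = 0.0149239841
R = A(h/2) + (A(h/2) − A(h))/1 = 0.6437928187 + 0.0149239841 = 0.6587168028
Correction |R − A(h/2)| = 1.492e-02; gap |A(h/2) − A(h)| = 1.492e-02.

0.658717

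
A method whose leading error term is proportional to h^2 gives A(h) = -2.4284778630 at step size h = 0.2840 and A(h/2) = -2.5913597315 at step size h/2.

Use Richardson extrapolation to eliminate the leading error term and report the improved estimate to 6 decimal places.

Leading term ∝ h^2; use weight 4 = 2^2.
4×(-2.5913597315) − (-2.4284778630) = -7.9369610630
R = (-7.9369610630)/3 = -2.6456536877
Gap between inputs: 1.629e-01; correction applied: −0.0542939562.

-2.645654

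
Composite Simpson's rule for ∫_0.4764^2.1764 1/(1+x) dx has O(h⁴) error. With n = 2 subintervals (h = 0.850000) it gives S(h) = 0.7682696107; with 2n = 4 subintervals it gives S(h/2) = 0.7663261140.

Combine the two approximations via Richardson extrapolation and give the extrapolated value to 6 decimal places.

Error is O(h^4); halving h shrinks it by 2^4 = 16.
A(h/2) − A(h) = 0.7663261140 − 0.7682696107 = -0.0019434967
Correction (A(h/2) − A(h))/(16 − 1) = (-0.0019434967)/15 = -0.0001295664
R = 0.7663261140 − 0.0001295664 = 0.7661965476

0.766197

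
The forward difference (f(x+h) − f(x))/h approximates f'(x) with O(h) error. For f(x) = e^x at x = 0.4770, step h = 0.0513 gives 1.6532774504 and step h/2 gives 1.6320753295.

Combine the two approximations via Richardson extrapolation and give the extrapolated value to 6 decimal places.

1.610873

Error is O(h^1); halving h shrinks it by 2^1 = 2.
Weighted: 3.2641506590 − 1.6532774504 = 1.6108732086
(2*1.6320753295 − 1.6532774504)/(2 − 1) = 1.6108732086
Shift from A(h/2): −0.0212021209.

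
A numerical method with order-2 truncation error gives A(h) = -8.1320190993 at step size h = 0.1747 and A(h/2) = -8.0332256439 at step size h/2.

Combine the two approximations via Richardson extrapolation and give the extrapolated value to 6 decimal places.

Leading term ∝ h^2; use weight 4 = 2^2.
Top: 4(-8.0332256439) − (-8.1320190993) = -24.0008834763
Extrapolated: (-24.0008834763) / 3 = -8.0002944921
Gap between inputs: 9.879e-02; correction applied: +0.0329311518.

-8.000294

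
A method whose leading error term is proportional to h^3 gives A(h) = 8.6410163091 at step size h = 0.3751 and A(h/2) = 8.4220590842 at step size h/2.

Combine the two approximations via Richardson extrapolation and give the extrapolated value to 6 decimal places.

With r = 3 the leading error scales as h^3, so the weight is 2^3 = 8.
Weighted: 67.3764726736 − 8.6410163091 = 58.7354563645
Divide by 2^3 − 1 = 7.
58.7354563645 ÷ 7 = 8.3907794806

8.390779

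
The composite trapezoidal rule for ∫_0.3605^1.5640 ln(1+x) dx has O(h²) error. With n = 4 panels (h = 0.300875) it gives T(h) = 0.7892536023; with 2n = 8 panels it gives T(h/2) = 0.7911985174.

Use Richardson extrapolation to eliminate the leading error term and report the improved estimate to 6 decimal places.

0.791847

Order 2 gives 2^r = 4 and 2^r − 1 = 3.
Numerator 4 × A(h/2) − A(h) = 4 × 0.7911985174 − 0.7892536023 = 2.3755404673
Denominator 4 − 1 = 3.
Extrapolated: 2.3755404673 / 3 = 0.7918468224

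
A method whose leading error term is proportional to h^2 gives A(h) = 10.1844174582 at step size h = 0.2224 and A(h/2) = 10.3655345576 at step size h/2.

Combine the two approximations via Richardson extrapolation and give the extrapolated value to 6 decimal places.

10.425907

r = 2, so 2^r = 4.
2^2·A(h/2) = 41.4621382304; minus A(h) gives 31.2777207722.
(4·10.3655345576 − 10.1844174582)/(4 − 1) = 10.4259069241
Gap between inputs: 1.811e-01; correction applied: +0.0603723665.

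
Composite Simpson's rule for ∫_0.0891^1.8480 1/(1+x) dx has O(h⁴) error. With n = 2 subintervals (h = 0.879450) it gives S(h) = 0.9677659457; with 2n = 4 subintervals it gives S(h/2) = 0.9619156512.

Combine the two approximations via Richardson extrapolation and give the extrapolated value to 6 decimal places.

Method order is 4; weight 2^4 = 16.
16 × 0.9619156512 = 15.3906504192; subtract 0.9677659457 → 14.4228844735
Denominator 16 − 1 = 15.
Extrapolated: 14.4228844735 / 15 = 0.9615256316

0.961526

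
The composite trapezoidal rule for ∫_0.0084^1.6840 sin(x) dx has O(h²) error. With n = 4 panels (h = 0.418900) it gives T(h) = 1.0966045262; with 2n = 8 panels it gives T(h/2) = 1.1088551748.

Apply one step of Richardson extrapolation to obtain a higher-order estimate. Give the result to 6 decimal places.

1.112939

Leading term ∝ h^2; use weight 4 = 2^2.
Difference of the inputs: 1.1088551748 − 1.0966045262 = 0.0122506486
Correction (A(h/2) − A(h))/(4 − 1) = 0.0122506486/3 = 0.0040835495
R = 1.1088551748 + 0.0040835495 = 1.1129387243
Gap between inputs: 1.225e-02; correction applied: +0.0040835495.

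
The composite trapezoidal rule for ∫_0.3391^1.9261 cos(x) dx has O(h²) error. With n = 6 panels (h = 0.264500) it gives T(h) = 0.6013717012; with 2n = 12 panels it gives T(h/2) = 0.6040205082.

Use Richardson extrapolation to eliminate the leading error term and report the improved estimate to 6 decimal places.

r = 2: numerator weight 4, denominator 3.
Weighted: 2.4160820328 − 0.6013717012 = 1.8147103316
(4*0.6040205082 − 0.6013717012)/(4 − 1) = 0.6049034439
Shift from A(h/2): +0.0008829357.

0.604903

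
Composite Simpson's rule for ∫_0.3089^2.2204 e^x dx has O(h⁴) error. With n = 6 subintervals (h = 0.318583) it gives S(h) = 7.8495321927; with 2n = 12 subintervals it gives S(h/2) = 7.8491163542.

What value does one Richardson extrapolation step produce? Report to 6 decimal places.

With r = 4 the leading error scales as h^4, so the weight is 2^4 = 16.
16 × 7.8491163542 − 7.8495321927 = 117.7363294745
Divide by 2^4 − 1 = 15.
Result: 7.8490886316

7.849089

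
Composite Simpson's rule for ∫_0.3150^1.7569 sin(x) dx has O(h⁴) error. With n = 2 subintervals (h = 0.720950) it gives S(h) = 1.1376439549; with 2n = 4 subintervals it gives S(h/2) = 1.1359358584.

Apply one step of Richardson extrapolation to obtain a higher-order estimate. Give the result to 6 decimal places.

Order 4 gives 2^r = 16 and 2^r − 1 = 15.
Weighted: 18.1749737344 − 1.1376439549 = 17.0373297795
Extrapolated: 17.0373297795 / 15 = 1.1358219853

1.135822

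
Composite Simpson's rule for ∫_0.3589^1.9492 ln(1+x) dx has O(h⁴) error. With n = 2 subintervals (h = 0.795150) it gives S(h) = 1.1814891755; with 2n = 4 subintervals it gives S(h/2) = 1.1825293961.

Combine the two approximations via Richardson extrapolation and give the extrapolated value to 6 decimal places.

1.182599

Leading term ∝ h^4; use weight 16 = 2^4.
16 × 1.1825293961 = 18.9204703376; 18.9204703376 − 1.1814891755 = 17.7389811621
Divide by 2^4 − 1 = 15.
(16 × 1.1825293961 − 1.1814891755)/(16 − 1) = 1.1825987441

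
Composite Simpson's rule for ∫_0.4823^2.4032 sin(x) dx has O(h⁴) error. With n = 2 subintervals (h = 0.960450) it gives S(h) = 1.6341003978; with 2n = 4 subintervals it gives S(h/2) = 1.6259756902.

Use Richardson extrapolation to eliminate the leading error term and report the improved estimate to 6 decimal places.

Order 4 gives 2^r = 16 and 2^r − 1 = 15.
Difference of the inputs: 1.6259756902 − 1.6341003978 = -0.0081247076
Divide by 2^4 − 1 = 15: (-0.0081247076)/15 = -0.0005416472
R = 1.6259756902 − 0.0005416472 = 1.6254340430
Gap between inputs: 8.125e-03; correction applied: −0.0005416472.

1.625434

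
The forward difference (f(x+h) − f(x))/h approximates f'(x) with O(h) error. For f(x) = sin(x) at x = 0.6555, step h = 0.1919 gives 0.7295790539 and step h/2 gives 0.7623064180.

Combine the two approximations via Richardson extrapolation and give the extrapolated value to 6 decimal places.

0.795034

r = 1, so 2^r = 2.
Top: 2(0.7623064180) − (0.7295790539) = 0.7950337821
0.7950337821 ÷ 1 = 0.7950337821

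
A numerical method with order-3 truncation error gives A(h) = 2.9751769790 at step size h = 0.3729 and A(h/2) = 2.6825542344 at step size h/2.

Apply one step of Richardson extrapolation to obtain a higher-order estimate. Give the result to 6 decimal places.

Error is O(h^3); halving h shrinks it by 2^3 = 8.
8 × 2.6825542344 = 21.4604338752; subtract 2.9751769790 → 18.4852568962
Divide by 2^3 − 1 = 7.
Result: 2.6407509852
Gap between inputs: 2.926e-01; correction applied: −0.0418032492.

2.640751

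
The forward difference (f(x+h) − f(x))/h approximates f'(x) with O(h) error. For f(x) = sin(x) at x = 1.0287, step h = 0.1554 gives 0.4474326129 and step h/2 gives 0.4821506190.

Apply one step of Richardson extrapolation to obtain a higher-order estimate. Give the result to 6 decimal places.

0.516869

r = 1: numerator weight 2, denominator 1.
A(h/2) − A(h) = 0.4821506190 − 0.4474326129 = 0.0347180061
Divide by 2^1 − 1 = 1: 0.0347180061/1 = 0.0347180061
R = 0.4821506190 + 0.0347180061 = 0.5168686251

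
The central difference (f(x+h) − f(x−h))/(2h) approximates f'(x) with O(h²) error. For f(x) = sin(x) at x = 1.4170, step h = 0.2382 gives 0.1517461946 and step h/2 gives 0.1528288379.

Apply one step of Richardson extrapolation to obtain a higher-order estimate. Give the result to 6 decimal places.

r = 2, so 2^r = 4.
4×0.1528288379 = 0.6113153516; subtract 0.1517461946 → 0.4595691570
Denominator 4 − 1 = 3.
0.4595691570 ÷ 3 = 0.1531897190
Shift from A(h/2): +0.0003608811.

0.153190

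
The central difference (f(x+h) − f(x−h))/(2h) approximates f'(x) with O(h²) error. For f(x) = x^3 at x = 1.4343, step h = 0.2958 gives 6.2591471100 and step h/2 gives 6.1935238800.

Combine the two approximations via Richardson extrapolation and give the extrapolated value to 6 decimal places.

Error is O(h^2); halving h shrinks it by 2^2 = 4.
4×6.1935238800 = 24.7740955200; subtract 6.2591471100 → 18.5149484100
(4×6.1935238800 − 6.2591471100)/(4 − 1) = 6.1716494700
Shift from A(h/2): −0.0218744100.

6.171649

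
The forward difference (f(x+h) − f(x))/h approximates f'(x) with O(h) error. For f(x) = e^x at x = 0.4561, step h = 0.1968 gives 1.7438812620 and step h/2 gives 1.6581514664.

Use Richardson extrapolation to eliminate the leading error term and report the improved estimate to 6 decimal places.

1.572422

With r = 1 the leading error scales as h^1, so the weight is 2^1 = 2.
2×1.6581514664 = 3.3163029328; subtract 1.7438812620 → 1.5724216708
Denominator 2 − 1 = 1.
(2×1.6581514664 − 1.7438812620)/(2 − 1) = 1.5724216708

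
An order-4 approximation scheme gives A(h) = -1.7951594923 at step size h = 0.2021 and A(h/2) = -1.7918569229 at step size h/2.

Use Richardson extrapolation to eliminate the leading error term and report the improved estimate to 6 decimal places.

-1.791637

Leading term ∝ h^4; use weight 16 = 2^4.
Top: 16(-1.7918569229) − (-1.7951594923) = -26.8745512741
Extrapolated: (-26.8745512741) / 15 = -1.7916367516
Gap between inputs: 3.303e-03; correction applied: +0.0002201713.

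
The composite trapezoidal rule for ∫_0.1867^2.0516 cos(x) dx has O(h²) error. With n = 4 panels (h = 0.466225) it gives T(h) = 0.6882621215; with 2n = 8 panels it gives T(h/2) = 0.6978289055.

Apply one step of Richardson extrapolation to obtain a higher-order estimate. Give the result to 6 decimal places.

0.701018

Method order is 2; weight 2^2 = 4.
Top: 4(0.6978289055) − (0.6882621215) = 2.1030535005
Extrapolated: 2.1030535005 / 3 = 0.7010178335
Gap between inputs: 9.567e-03; correction applied: +0.0031889280.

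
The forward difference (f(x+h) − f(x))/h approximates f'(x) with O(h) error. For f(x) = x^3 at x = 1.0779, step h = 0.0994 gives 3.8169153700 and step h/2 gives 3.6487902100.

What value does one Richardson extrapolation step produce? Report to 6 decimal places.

Order 1 gives 2^r = 2 and 2^r − 1 = 1.
Numerator 2×A(h/2) − A(h) = 2×3.6487902100 − 3.8169153700 = 3.4806650500
Divide by 2^1 − 1 = 1.
So the Richardson estimate is 3.4806650500.
Gap between inputs: 1.681e-01; correction applied: −0.1681251600.

3.480665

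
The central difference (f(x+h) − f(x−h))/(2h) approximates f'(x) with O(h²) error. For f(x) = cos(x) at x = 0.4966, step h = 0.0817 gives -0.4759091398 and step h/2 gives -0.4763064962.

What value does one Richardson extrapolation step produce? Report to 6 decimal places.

With r = 2 the leading error scales as h^2, so the weight is 2^2 = 4.
Top: 4(-0.4763064962) − (-0.4759091398) = -1.4293168450
Extrapolated: (-1.4293168450) / 3 = -0.4764389483

-0.476439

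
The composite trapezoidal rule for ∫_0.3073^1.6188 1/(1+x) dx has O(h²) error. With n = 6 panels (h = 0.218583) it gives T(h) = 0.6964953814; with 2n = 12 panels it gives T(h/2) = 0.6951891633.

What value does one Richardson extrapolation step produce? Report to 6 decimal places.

Error is O(h^2); halving h shrinks it by 2^2 = 4.
Numerator 4*A(h/2) − A(h) = 4*0.6951891633 − 0.6964953814 = 2.0842612718
Extrapolated: 2.0842612718 / 3 = 0.6947537573

0.694754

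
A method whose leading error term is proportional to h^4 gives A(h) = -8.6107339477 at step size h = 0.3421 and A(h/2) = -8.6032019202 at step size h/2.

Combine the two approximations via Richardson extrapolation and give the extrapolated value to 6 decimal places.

-8.602700

Error is O(h^4); halving h shrinks it by 2^4 = 16.
A(h/2) − A(h) = -8.6032019202 − (-8.6107339477) = 0.0075320275
Correction (A(h/2) − A(h))/(16 − 1) = 0.0075320275/15 = 0.0005021352
R = -8.6032019202 + 0.0005021352 = -8.6026997850
Correction |R − A(h/2)| = 5.021e-04; gap |A(h/2) − A(h)| = 7.532e-03.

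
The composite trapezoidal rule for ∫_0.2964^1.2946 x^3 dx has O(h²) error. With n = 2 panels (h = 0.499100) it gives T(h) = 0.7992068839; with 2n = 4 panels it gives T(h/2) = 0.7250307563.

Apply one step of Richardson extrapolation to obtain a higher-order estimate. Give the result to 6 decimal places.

Error is O(h^2); halving h shrinks it by 2^2 = 4.
A(h/2) − A(h) = 0.7250307563 − 0.7992068839 = -0.0741761276
Correction (A(h/2) − A(h))/(4 − 1) = (-0.0741761276)/3 = -0.0247253759
R = 0.7250307563 − 0.0247253759 = 0.7003053804
Gap between inputs: 7.418e-02; correction applied: −0.0247253759.

0.700305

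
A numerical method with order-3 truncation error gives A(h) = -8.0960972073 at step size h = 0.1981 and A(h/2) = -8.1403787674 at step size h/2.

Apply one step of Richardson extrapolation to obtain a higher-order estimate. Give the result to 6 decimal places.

Error is O(h^3); halving h shrinks it by 2^3 = 8.
Weighted: (-65.1230301392) − (-8.0960972073) = -57.0269329319
Denominator 8 − 1 = 7.
(8*(-8.1403787674) − (-8.0960972073))/(8 − 1) = -8.1467047046
Gap between inputs: 4.428e-02; correction applied: −0.0063259372.

-8.146705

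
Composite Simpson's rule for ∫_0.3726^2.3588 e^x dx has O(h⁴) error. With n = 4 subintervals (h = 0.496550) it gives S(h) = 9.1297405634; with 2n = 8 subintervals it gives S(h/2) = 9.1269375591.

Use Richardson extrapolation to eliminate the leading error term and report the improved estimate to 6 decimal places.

9.126751

Leading term ∝ h^4; use weight 16 = 2^4.
Numerator 16×A(h/2) − A(h) = 16×9.1269375591 − 9.1297405634 = 136.9012603822
Denominator 16 − 1 = 15.
(16×9.1269375591 − 9.1297405634)/(16 − 1) = 9.1267506921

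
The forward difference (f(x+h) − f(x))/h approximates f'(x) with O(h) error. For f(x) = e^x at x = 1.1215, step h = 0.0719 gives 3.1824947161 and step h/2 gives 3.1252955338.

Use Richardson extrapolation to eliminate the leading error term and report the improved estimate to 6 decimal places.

3.068096

Error is O(h^1); halving h shrinks it by 2^1 = 2.
A(h/2) − A(h) = 3.1252955338 − 3.1824947161 = -0.0571991823
Correction (A(h/2) − A(h))/(2 − 1) = (-0.0571991823)/1 = -0.0571991823
R = A(h/2) + (A(h/2) − A(h))/1 = 3.1252955338 − 0.0571991823 = 3.0680963515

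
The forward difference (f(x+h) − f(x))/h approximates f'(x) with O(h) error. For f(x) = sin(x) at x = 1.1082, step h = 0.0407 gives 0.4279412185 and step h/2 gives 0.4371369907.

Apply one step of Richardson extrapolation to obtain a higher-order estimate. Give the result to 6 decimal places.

Error is O(h^1); halving h shrinks it by 2^1 = 2.
Top: 2(0.4371369907) − (0.4279412185) = 0.4463327629
Extrapolated: 0.4463327629 / 1 = 0.4463327629
Gap between inputs: 9.196e-03; correction applied: +0.0091957722.

0.446333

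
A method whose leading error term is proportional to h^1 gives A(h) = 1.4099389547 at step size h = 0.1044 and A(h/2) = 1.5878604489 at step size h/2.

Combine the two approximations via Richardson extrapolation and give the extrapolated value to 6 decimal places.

With r = 1 the leading error scales as h^1, so the weight is 2^1 = 2.
Difference of the inputs: 1.5878604489 − 1.4099389547 = 0.1779214942
Divide by 2^1 − 1 = 1: 0.1779214942/1 = 0.1779214942
R = A(h/2) + (A(h/2) − A(h))/1 = 1.5878604489 + 0.1779214942 = 1.7657819431

1.765782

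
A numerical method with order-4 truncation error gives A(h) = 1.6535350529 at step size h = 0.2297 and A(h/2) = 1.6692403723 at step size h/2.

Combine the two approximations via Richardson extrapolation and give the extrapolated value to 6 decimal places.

1.670287

Error is O(h^4); halving h shrinks it by 2^4 = 16.
Numerator 16×A(h/2) − A(h) = 16×1.6692403723 − 1.6535350529 = 25.0543109039
25.0543109039 ÷ 15 = 1.6702873936
Correction |R − A(h/2)| = 1.047e-03; gap |A(h/2) − A(h)| = 1.571e-02.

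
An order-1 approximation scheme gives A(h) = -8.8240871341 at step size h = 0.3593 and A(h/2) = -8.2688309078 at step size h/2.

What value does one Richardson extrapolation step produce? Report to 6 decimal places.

-7.713575

Leading term ∝ h^1; use weight 2 = 2^1.
Numerator 2 × A(h/2) − A(h) = 2 × (-8.2688309078) − (-8.8240871341) = -7.7135746815
(2 × (-8.2688309078) − (-8.8240871341))/(2 − 1) = -7.7135746815
Gap between inputs: 5.553e-01; correction applied: +0.5552562263.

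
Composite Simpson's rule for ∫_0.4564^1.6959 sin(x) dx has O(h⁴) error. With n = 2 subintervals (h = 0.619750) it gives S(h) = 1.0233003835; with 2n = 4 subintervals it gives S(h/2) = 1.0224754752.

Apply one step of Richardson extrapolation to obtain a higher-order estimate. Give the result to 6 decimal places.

1.022420

r = 4, so 2^r = 16.
Weighted: 16.3596076032 − 1.0233003835 = 15.3363072197
R = 15.3363072197/15 = 1.0224204813
Shift from A(h/2): −0.0000549939.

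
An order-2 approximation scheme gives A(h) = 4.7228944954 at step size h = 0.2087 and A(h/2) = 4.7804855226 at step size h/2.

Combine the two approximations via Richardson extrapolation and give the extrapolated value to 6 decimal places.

4.799683

Error is O(h^2); halving h shrinks it by 2^2 = 4.
4·4.7804855226 = 19.1219420904; 19.1219420904 − 4.7228944954 = 14.3990475950
Divide by 2^2 − 1 = 3.
14.3990475950 ÷ 3 = 4.7996825317
Shift from A(h/2): +0.0191970091.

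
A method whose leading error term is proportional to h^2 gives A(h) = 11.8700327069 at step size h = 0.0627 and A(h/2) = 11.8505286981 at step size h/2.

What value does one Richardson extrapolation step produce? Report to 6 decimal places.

11.844027

The method has order 2: 2^2 = 4.
4 × 11.8505286981 = 47.4021147924; subtract 11.8700327069 → 35.5320820855
(4 × 11.8505286981 − 11.8700327069)/(4 − 1) = 11.8440273618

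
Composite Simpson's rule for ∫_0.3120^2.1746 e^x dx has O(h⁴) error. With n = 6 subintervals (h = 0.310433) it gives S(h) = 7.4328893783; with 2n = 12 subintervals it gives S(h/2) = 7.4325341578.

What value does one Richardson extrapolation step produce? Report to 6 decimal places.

7.432510

r = 4: numerator weight 16, denominator 15.
16 × 7.4325341578 = 118.9205465248; subtract 7.4328893783 → 111.4876571465
111.4876571465 ÷ 15 = 7.4325104764
Correction |R − A(h/2)| = 2.368e-05; gap |A(h/2) − A(h)| = 3.552e-04.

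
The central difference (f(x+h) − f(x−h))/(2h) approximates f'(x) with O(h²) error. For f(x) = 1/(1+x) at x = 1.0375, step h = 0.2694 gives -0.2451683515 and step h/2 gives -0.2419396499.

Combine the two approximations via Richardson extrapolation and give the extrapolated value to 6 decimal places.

-0.240863

The method has order 2: 2^2 = 4.
Difference of the inputs: -0.2419396499 − (-0.2451683515) = 0.0032287016
Correction (A(h/2) − A(h))/(4 − 1) = 0.0032287016/3 = 0.0010762339
R = -0.2419396499 + 0.0010762339 = -0.2408634160
Gap between inputs: 3.229e-03; correction applied: +0.0010762339.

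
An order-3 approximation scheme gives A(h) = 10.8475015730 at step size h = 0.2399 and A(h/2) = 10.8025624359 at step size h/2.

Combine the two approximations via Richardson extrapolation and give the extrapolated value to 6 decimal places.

r = 3, so 2^r = 8.
A(h/2) − A(h) = 10.8025624359 − 10.8475015730 = -0.0449391371
Divide by 2^3 − 1 = 7: (-0.0449391371)/7 = -0.0064198767
R = 10.8025624359 − 0.0064198767 = 10.7961425592
Correction |R − A(h/2)| = 6.420e-03; gap |A(h/2) − A(h)| = 4.494e-02.

10.796143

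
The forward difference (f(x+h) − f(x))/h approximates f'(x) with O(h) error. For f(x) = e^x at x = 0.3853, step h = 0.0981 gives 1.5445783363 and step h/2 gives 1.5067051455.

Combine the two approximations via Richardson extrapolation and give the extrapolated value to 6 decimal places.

r = 1: numerator weight 2, denominator 1.
2·1.5067051455 = 3.0134102910; subtract 1.5445783363 → 1.4688319547
R = 1.4688319547/1 = 1.4688319547
Shift from A(h/2): −0.0378731908.

1.468832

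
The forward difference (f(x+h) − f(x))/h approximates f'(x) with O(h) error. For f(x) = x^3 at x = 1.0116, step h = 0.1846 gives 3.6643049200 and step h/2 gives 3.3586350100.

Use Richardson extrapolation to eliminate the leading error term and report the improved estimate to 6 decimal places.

3.052965

The method has order 1: 2^1 = 2.
Weighted: 6.7172700200 − 3.6643049200 = 3.0529651000
R = 3.0529651000/1 = 3.0529651000
Gap between inputs: 3.057e-01; correction applied: −0.3056699100.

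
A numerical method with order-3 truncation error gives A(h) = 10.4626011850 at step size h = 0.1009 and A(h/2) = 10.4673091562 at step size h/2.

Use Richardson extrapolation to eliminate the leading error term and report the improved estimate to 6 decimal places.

10.467982

The method has order 3: 2^3 = 8.
Numerator 8·A(h/2) − A(h) = 8·10.4673091562 − 10.4626011850 = 73.2758720646
R = 73.2758720646/7 = 10.4679817235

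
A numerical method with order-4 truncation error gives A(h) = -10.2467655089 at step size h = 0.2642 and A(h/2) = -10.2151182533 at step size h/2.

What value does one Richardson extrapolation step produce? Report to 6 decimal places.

-10.213008

Order 4 gives 2^r = 16 and 2^r − 1 = 15.
Numerator 16×A(h/2) − A(h) = 16×(-10.2151182533) − (-10.2467655089) = -153.1951265439
Divide by 2^4 − 1 = 15.
Extrapolated: (-153.1951265439) / 15 = -10.2130084363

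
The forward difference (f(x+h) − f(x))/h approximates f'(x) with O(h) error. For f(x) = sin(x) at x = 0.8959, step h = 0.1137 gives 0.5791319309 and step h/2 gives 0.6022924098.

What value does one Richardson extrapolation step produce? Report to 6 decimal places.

0.625453

Leading term ∝ h^1; use weight 2 = 2^1.
Top: 2(0.6022924098) − (0.5791319309) = 0.6254528887
0.6254528887 ÷ 1 = 0.6254528887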